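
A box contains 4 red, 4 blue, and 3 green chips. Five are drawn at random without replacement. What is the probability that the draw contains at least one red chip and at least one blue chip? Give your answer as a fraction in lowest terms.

There are C(11,5) = 462 possible draws.
By inclusion-exclusion on the complements, draws missing all red or all blue: C(7,5) + C(7,5) − C(3,5) = 21 + 21 − 0 = 42.
So draws with at least one of each: 462 − 42 = 420, probability 420/462 = 10/11.

10/11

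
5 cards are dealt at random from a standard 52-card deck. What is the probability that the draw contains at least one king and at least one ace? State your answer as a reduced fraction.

There are C(52,5) = 2598960 possible draws.
By inclusion-exclusion on the complements, draws missing all kings or all aces: C(48,5) + C(48,5) − C(44,5) = 1712304 + 1712304 − 1086008 = 2338600.
So draws with at least one of each: 2598960 − 2338600 = 260360, probability 260360/2598960 = 6509/64974.

6509/64974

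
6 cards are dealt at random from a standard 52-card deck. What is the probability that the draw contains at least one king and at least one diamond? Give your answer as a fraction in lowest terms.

6772177/20358520

There are C(52,6) = 20358520 possible draws.
By inclusion-exclusion on the complements, draws missing all kings or all diamonds: C(48,6) + C(39,6) − C(36,6) = 12271512 + 3262623 − 1947792 = 13586343.
So draws with at least one of each: 20358520 − 13586343 = 6772177, probability 6772177/20358520.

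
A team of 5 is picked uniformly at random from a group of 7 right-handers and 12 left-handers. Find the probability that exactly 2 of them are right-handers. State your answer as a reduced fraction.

385/969

The sample space is all 5-subsets of the 19: C(19,5) = 11628.
Selections with exactly 2 right-handers: choose 2 of the 7 right-handers and 3 of the 12 left-handers, C(7,2)·C(12,3) = 21·220 = 4620.
Probability = 4620/11628 = 385/969.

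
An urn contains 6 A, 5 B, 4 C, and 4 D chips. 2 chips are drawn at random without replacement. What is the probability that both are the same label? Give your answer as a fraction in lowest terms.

37/171

There are C(19,2) = 171 ways to draw 2 chips.
All same label: C(6,2) + C(5,2) + C(4,2) + C(4,2) = 15 + 10 + 6 + 6 = 37.
Probability = 37/171.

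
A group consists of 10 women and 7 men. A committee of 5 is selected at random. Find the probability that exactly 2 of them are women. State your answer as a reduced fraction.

225/884

Total number of selections: C(17,5) = 6188.
Selections with exactly 2 women: choose 2 of the 10 women and 3 of the 7 men, C(10,2)·C(7,3) = 45·35 = 1575.
Probability = 1575/6188 = 225/884.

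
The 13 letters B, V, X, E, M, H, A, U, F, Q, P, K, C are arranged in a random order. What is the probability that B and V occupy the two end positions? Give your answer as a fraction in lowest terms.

1/78

There are 13! = 6227020800 arrangements.
Place B and V at the ends in 2 ways, arrange the remaining 11 in 11! = 39916800 ways: 2·39916800 = 79833600.
Probability = 79833600/6227020800 = 1/78.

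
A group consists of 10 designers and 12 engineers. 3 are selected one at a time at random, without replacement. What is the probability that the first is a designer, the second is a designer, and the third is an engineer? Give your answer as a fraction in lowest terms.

9/77

Multiply the conditional probabilities at each draw: 10/22 · 9/21 · 12/20 = 1080/9240 = 9/77.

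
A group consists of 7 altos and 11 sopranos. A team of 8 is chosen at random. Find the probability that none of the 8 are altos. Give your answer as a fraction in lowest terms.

5/1326

There are C(18,8) = 43758 possible selections.
Selections with no altos (all sopranos): C(11,8) = 165.
Probability = 165/43758 = 5/1326.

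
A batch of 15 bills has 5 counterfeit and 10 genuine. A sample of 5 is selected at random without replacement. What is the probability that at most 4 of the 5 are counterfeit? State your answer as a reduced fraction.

3002/3003

There are C(15,5) = 3003 ways to choose the 5.
Favorable selections (at most 4 counterfeit): C(5,0)·C(10,5) + C(5,1)·C(10,4) + C(5,2)·C(10,3) + C(5,3)·C(10,2) + C(5,4)·C(10,1) = 252 + 1050 + 1200 + 450 + 50 = 3002.
Probability = 3002/3003.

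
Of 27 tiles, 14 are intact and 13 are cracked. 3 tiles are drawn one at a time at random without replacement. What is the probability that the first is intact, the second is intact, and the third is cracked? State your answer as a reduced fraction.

91/675

Multiply the conditional probabilities at each draw: 14/27 · 13/26 · 13/25 = 2366/17550 = 91/675.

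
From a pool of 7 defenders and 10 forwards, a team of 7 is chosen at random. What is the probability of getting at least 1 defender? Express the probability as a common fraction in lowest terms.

There are C(17,7) = 19448 ways to choose the 7.
The complement is all 7 are forwards: C(10,7) = 120.
Probability = 1 − 120/19448 = 19328/19448 = 2416/2431.

2416/2431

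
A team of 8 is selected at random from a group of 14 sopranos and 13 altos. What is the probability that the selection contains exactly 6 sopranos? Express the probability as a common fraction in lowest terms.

Total number of selections: C(27,8) = 2220075.
Selections with exactly 6 sopranos: choose 6 of the 14 sopranos and 2 of the 13 altos, C(14,6)·C(13,2) = 3003·78 = 234234.
Probability = 234234/2220075 = 182/1725.

182/1725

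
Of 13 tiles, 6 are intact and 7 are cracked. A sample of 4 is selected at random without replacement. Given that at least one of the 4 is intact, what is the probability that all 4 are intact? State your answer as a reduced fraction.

Work in counts. Selections with at least one intact: C(13,4) − C(7,4) = 715 − 35 = 680.
Of those, selections where all 4 are intact: C(6,4) = 15.
Conditional probability = 15/680 = 3/136.

3/136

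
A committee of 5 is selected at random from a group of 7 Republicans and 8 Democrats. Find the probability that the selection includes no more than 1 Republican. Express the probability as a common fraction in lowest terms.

2/11

There are C(15,5) = 3003 ways to choose the 5.
Favorable selections (no more than 1 Republican): C(7,0)·C(8,5) + C(7,1)·C(8,4) = 56 + 490 = 546.
Probability = 546/3003 = 2/11.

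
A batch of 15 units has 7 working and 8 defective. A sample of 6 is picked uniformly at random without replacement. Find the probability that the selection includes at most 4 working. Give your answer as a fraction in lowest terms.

138/143

There are C(15,6) = 5005 ways to choose the 6.
Count the complement (more than 4 working): C(7,5)·C(8,1) + C(7,6)·C(8,0) = 168 + 7 = 175.
Probability = 1 − 175/5005 = 4830/5005 = 138/143.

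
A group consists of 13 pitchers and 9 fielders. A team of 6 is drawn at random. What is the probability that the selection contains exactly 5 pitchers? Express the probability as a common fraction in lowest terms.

351/2261

Total number of selections: C(22,6) = 74613.
Selections with exactly 5 pitchers: choose 5 of the 13 pitchers and 1 of the 9 fielders, C(13,5)·C(9,1) = 1287·9 = 11583.
Probability = 11583/74613 = 351/2261.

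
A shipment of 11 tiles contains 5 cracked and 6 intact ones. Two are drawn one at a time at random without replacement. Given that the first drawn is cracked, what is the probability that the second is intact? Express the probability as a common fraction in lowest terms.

3/5

After removing one cracked, 10 remain: 4 cracked and 6 intact.
So the probability the next is intact is 6/10 = 3/5.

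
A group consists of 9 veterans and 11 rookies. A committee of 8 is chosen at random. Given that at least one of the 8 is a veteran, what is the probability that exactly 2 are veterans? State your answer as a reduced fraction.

5544/41935

Work in counts. Selections with at least one veteran: C(20,8) − C(11,8) = 125970 − 165 = 125805.
Of those, selections where exactly 2 are veterans: C(9,2)·C(11,6) = 36·462 = 16632.
Conditional probability = 16632/125805 = 5544/41935.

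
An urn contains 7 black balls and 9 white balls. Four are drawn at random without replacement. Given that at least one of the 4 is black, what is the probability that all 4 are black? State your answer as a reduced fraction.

5/242

Work in counts. Selections with at least one black: C(16,4) − C(9,4) = 1820 − 126 = 1694.
Of those, selections where all 4 are black: C(7,4) = 35.
Conditional probability = 35/1694 = 5/242.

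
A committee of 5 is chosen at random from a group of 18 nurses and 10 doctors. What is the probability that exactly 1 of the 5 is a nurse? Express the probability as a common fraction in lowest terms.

The sample space is all 5-subsets of the 28: C(28,5) = 98280.
Selections with exactly 1 nurse: choose 1 of the 18 nurses and 4 of the 10 doctors, C(18,1)·C(10,4) = 18·210 = 3780.
Probability = 3780/98280 = 1/26.

1/26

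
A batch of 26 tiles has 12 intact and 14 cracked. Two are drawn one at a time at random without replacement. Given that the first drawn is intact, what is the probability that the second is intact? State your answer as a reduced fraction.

After removing one intact, 25 remain: 11 intact and 14 cracked.
So the probability the next is intact is 11/25.

11/25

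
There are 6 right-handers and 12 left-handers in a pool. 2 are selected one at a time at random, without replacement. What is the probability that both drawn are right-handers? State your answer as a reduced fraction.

Multiply the conditional probabilities at each draw: 6/18 · 5/17 = 30/306 = 5/51.

5/51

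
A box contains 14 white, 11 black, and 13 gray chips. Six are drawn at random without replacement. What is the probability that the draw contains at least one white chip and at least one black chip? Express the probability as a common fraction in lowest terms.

30283/35853

There are C(38,6) = 2760681 possible draws.
By inclusion-exclusion on the complements, draws missing all white or all black: C(24,6) + C(27,6) − C(13,6) = 134596 + 296010 − 1716 = 428890.
So draws with at least one of each: 2760681 − 428890 = 2331791, probability 2331791/2760681 = 30283/35853.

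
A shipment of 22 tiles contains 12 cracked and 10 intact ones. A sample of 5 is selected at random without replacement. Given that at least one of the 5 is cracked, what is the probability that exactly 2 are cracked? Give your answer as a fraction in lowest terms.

440/1449

Work in counts. Selections with at least one cracked: C(22,5) − C(10,5) = 26334 − 252 = 26082.
Of those, selections where exactly 2 are cracked: C(12,2)·C(10,3) = 66·120 = 7920.
Conditional probability = 7920/26082 = 440/1449.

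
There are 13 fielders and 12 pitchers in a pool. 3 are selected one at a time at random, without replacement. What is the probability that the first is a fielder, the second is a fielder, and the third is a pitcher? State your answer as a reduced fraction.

Multiply the conditional probabilities at each draw: 13/25 · 12/24 · 12/23 = 1872/13800 = 78/575.

78/575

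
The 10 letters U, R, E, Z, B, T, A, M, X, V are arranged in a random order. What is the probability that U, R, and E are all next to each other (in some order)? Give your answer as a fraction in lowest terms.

1/15

There are 10! = 3628800 arrangements.
Treat the three as one block: 8! placements × 3! orders within the block = 40320·6 = 241920.
Probability = 241920/3628800 = 1/15.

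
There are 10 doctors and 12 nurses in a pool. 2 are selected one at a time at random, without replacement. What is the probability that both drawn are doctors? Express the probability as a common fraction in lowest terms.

Multiply the conditional probabilities at each draw: 10/22 · 9/21 = 90/462 = 15/77.

15/77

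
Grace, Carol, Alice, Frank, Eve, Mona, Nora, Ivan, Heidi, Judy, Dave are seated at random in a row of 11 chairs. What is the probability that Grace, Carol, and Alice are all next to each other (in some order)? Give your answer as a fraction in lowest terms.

3/55

There are 11! = 39916800 arrangements.
Treat the three as one block: 9! placements × 3! orders within the block = 362880·6 = 2177280.
Probability = 2177280/39916800 = 3/55.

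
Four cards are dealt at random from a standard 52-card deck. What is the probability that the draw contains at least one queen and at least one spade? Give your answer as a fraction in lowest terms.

There are C(52,4) = 270725 possible draws.
By inclusion-exclusion on the complements, draws missing all queens or all spades: C(48,4) + C(39,4) − C(36,4) = 194580 + 82251 − 58905 = 217926.
So draws with at least one of each: 270725 − 217926 = 52799, probability 52799/270725.

52799/270725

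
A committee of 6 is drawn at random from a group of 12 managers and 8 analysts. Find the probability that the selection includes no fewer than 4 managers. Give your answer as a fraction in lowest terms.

176/323

Total selections: C(20,6) = 38760.
Favorable selections (no fewer than 4 managers): C(12,4)·C(8,2) + C(12,5)·C(8,1) + C(12,6)·C(8,0) = 13860 + 6336 + 924 = 21120.
Probability = 21120/38760 = 176/323.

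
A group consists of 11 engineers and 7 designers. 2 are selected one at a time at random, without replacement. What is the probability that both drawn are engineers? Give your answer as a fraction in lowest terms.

Multiply the conditional probabilities at each draw: 11/18 · 10/17 = 110/306 = 55/153.

55/153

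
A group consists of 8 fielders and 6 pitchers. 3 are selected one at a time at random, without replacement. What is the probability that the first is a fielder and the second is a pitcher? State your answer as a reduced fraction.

Multiply the conditional probabilities at each draw: 8/14 · 6/13 = 48/182 = 24/91.

24/91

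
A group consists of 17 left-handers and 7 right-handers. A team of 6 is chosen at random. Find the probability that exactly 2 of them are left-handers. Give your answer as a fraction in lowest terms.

170/4807

Total number of selections: C(24,6) = 134596.
Selections with exactly 2 left-handers: choose 2 of the 17 left-handers and 4 of the 7 right-handers, C(17,2)·C(7,4) = 136·35 = 4760.
Probability = 4760/134596 = 170/4807.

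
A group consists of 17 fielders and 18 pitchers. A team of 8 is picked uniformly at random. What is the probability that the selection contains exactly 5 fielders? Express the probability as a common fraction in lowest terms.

There are C(35,8) = 23535820 ways to choose 8 from 35.
Selections with exactly 5 fielders: choose 5 of the 17 fielders and 3 of the 18 pitchers, C(17,5)·C(18,3) = 6188·816 = 5049408.
Probability = 5049408/23535820 = 10608/49445.

10608/49445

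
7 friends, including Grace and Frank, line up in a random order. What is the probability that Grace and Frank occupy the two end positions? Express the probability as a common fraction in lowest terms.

1/21

There are 7! = 5040 arrangements.
Place Grace and Frank at the ends in 2 ways, arrange the remaining 5 in 5! = 120 ways: 2·120 = 240.
Probability = 240/5040 = 1/21.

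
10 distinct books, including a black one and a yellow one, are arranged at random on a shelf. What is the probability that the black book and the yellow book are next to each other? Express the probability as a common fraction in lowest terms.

There are 10! = 3628800 arrangements.
Treat the black book and the yellow book as a block: 9! arrangements of the blocks × 2 orders within the block = 2·362880 = 725760.
Probability = 725760/3628800 = 1/5.

1/5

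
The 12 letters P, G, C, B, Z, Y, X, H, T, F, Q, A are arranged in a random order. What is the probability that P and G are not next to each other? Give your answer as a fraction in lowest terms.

5/6

There are 12! = 479001600 arrangements.
Arrangements with P and G adjacent: 2·11! = 79833600.
So not adjacent: 479001600 − 79833600 = 399168000, probability 399168000/479001600 = 5/6.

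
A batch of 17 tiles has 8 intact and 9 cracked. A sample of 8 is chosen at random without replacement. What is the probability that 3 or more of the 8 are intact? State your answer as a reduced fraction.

21661/24310

Total selections: C(17,8) = 24310.
Count the complement (fewer than 3 intact): C(8,0)·C(9,8) + C(8,1)·C(9,7) + C(8,2)·C(9,6) = 9 + 288 + 2352 = 2649.
Probability = 1 − 2649/24310 = 21661/24310.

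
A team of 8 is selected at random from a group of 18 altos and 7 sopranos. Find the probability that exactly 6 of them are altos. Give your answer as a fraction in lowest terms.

There are C(25,8) = 1081575 ways to choose 8 from 25.
Selections with exactly 6 altos: choose 6 of the 18 altos and 2 of the 7 sopranos, C(18,6)·C(7,2) = 18564·21 = 389844.
Probability = 389844/1081575 = 43316/120175.

43316/120175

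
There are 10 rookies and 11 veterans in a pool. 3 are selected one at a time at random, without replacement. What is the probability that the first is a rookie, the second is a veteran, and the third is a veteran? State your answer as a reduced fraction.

Multiply the conditional probabilities at each draw: 10/21 · 11/20 · 10/19 = 1100/7980 = 55/399.

55/399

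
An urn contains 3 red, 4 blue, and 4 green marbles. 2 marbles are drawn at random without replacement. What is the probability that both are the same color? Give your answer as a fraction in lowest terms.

3/11

There are C(11,2) = 55 ways to draw 2 marbles.
All same color: C(3,2) + C(4,2) + C(4,2) = 3 + 6 + 6 = 15.
Probability = 15/55 = 3/11.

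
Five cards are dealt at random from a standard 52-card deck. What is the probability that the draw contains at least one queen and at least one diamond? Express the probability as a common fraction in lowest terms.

229297/866320

There are C(52,5) = 2598960 possible draws.
By inclusion-exclusion on the complements, draws missing all queens or all diamonds: C(48,5) + C(39,5) − C(36,5) = 1712304 + 575757 − 376992 = 1911069.
So draws with at least one of each: 2598960 − 1911069 = 687891, probability 687891/2598960 = 229297/866320.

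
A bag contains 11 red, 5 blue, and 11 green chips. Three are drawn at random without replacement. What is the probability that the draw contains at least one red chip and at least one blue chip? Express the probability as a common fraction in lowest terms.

There are C(27,3) = 2925 possible draws.
By inclusion-exclusion on the complements, draws missing all red or all blue: C(16,3) + C(22,3) − C(11,3) = 560 + 1540 − 165 = 1935.
So draws with at least one of each: 2925 − 1935 = 990, probability 990/2925 = 22/65.

22/65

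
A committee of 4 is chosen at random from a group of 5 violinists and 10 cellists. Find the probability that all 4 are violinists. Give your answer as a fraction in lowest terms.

There are C(15,4) = 1365 possible selections.
Selections with all violinists: C(5,4) = 5.
Probability = 5/1365 = 1/273.

1/273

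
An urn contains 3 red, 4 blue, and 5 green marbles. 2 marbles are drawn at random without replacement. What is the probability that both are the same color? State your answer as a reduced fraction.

There are C(12,2) = 66 ways to draw 2 marbles.
All same color: C(3,2) + C(4,2) + C(5,2) = 3 + 6 + 10 = 19.
Probability = 19/66.

19/66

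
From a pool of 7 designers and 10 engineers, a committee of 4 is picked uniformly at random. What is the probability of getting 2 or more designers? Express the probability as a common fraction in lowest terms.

There are C(17,4) = 2380 ways to choose the 4.
Favorable selections (2 or more designers): C(7,2)·C(10,2) + C(7,3)·C(10,1) + C(7,4)·C(10,0) = 945 + 350 + 35 = 1330.
Probability = 1330/2380 = 19/34.

19/34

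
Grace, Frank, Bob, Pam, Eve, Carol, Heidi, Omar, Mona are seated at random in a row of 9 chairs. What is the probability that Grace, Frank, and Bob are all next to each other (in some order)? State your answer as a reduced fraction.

1/12

There are 9! = 362880 arrangements.
Treat the three as one block: 7! placements × 3! orders within the block = 5040·6 = 30240.
Probability = 30240/362880 = 1/12.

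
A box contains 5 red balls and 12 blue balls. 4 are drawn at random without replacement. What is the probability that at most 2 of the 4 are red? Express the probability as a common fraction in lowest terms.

451/476

There are C(17,4) = 2380 ways to choose the 4.
Count the complement (more than 2 red): C(5,3)·C(12,1) + C(5,4)·C(12,0) = 120 + 5 = 125.
Probability = 1 − 125/2380 = 2255/2380 = 451/476.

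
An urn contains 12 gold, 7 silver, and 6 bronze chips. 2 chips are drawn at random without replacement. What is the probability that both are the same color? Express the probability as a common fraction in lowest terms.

There are C(25,2) = 300 ways to draw 2 chips.
All same color: C(12,2) + C(7,2) + C(6,2) = 66 + 21 + 15 = 102.
Probability = 102/300 = 17/50.

17/50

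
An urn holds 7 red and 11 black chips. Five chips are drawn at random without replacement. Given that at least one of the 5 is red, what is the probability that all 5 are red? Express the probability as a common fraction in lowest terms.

Work in counts. Selections with at least one red: C(18,5) − C(11,5) = 8568 − 462 = 8106.
Of those, selections where all 5 are red: C(7,5) = 21.
Conditional probability = 21/8106 = 1/386.

1/386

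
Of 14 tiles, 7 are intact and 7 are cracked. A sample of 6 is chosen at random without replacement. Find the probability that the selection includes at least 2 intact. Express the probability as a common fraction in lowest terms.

37/39

There are C(14,6) = 3003 ways to choose the 6.
Count the complement (fewer than 2 intact): C(7,0)·C(7,6) + C(7,1)·C(7,5) = 7 + 147 = 154.
Probability = 1 − 154/3003 = 2849/3003 = 37/39.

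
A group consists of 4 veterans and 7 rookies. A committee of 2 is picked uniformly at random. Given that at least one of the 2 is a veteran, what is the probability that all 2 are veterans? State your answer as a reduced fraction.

Work in counts. Selections with at least one veteran: C(11,2) − C(7,2) = 55 − 21 = 34.
Of those, selections where all 2 are veterans: C(4,2) = 6.
Conditional probability = 6/34 = 3/17.

3/17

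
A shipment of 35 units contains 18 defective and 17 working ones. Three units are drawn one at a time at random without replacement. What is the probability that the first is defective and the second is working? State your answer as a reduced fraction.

Multiply the conditional probabilities at each draw: 18/35 · 17/34 = 306/1190 = 9/35.

9/35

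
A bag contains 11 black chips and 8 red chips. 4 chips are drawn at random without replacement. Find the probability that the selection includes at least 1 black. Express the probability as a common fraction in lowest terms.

Total selections: C(19,4) = 3876.
The complement is all 4 are red: C(8,4) = 70.
Probability = 1 − 70/3876 = 3806/3876 = 1903/1938.

1903/1938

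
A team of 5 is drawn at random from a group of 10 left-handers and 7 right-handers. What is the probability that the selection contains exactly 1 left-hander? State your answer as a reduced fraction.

Total number of selections: C(17,5) = 6188.
Selections with exactly 1 left-hander: choose 1 of the 10 left-handers and 4 of the 7 right-handers, C(10,1)·C(7,4) = 10·35 = 350.
Probability = 350/6188 = 25/442.

25/442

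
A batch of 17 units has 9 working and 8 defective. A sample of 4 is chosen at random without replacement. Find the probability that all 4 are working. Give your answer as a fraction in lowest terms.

There are C(17,4) = 2380 possible selections.
Selections with all working: C(9,4) = 126.
Probability = 126/2380 = 9/170.

9/170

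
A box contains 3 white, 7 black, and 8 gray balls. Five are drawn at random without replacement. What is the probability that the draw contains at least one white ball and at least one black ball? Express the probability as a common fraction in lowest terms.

There are C(18,5) = 8568 possible draws.
By inclusion-exclusion on the complements, draws missing all white or all black: C(15,5) + C(11,5) − C(8,5) = 3003 + 462 − 56 = 3409.
So draws with at least one of each: 8568 − 3409 = 5159, probability 5159/8568 = 737/1224.

737/1224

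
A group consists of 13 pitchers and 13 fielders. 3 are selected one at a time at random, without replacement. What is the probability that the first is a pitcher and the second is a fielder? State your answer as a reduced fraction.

Multiply the conditional probabilities at each draw: 13/26 · 13/25 = 169/650 = 13/50.

13/50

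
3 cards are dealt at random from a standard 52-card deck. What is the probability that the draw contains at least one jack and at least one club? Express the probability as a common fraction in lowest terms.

33/260

There are C(52,3) = 22100 possible draws.
By inclusion-exclusion on the complements, draws missing all jacks or all clubs: C(48,3) + C(39,3) − C(36,3) = 17296 + 9139 − 7140 = 19295.
So draws with at least one of each: 22100 − 19295 = 2805, probability 2805/22100 = 33/260.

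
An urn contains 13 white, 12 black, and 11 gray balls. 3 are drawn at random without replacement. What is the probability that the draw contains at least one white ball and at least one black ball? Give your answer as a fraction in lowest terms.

117/238

There are C(36,3) = 7140 possible draws.
By inclusion-exclusion on the complements, draws missing all white or all black: C(23,3) + C(24,3) − C(11,3) = 1771 + 2024 − 165 = 3630.
So draws with at least one of each: 7140 − 3630 = 3510, probability 3510/7140 = 117/238.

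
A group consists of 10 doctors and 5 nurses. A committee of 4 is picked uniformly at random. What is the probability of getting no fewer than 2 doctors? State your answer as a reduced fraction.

12/13

Total selections: C(15,4) = 1365.
Count the complement (fewer than 2 doctors): C(10,0)·C(5,4) + C(10,1)·C(5,3) = 5 + 100 = 105.
Probability = 1 − 105/1365 = 1260/1365 = 12/13.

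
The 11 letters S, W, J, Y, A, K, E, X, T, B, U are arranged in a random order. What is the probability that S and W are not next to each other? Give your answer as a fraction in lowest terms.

9/11

There are 11! = 39916800 arrangements.
Arrangements with S and W adjacent: 2·10! = 7257600.
So not adjacent: 39916800 − 7257600 = 32659200, probability 32659200/39916800 = 9/11.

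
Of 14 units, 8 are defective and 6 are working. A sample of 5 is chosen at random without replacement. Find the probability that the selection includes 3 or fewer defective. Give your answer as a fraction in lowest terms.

109/143

There are C(14,5) = 2002 ways to choose the 5.
Count the complement (more than 3 defective): C(8,4)·C(6,1) + C(8,5)·C(6,0) = 420 + 56 = 476.
Probability = 1 − 476/2002 = 1526/2002 = 109/143.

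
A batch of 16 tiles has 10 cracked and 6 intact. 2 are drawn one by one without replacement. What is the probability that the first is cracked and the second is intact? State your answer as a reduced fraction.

1/4

Multiply the conditional probabilities at each draw: 10/16 · 6/15 = 60/240 = 1/4.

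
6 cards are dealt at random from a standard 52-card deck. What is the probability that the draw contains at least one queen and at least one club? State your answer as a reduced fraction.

There are C(52,6) = 20358520 possible draws.
By inclusion-exclusion on the complements, draws missing all queens or all clubs: C(48,6) + C(39,6) − C(36,6) = 12271512 + 3262623 − 1947792 = 13586343.
So draws with at least one of each: 20358520 − 13586343 = 6772177, probability 6772177/20358520.

6772177/20358520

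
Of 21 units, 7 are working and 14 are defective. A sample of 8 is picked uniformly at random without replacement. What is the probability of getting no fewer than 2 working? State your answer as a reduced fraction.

2801/3230

There are C(21,8) = 203490 ways to choose the 8.
Count the complement (fewer than 2 working): C(7,0)·C(14,8) + C(7,1)·C(14,7) = 3003 + 24024 = 27027.
Probability = 1 − 27027/203490 = 176463/203490 = 2801/3230.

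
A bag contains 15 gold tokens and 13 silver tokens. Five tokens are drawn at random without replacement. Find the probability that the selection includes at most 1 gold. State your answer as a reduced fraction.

11/90

There are C(28,5) = 98280 ways to choose the 5.
Favorable selections (at most 1 gold): C(15,0)·C(13,5) + C(15,1)·C(13,4) = 1287 + 10725 = 12012.
Probability = 12012/98280 = 11/90.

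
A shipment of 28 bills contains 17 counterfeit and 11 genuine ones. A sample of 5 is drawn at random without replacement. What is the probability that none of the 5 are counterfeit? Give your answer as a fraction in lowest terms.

There are C(28,5) = 98280 possible selections.
Selections with no counterfeit (all genuine): C(11,5) = 462.
Probability = 462/98280 = 11/2340.

11/2340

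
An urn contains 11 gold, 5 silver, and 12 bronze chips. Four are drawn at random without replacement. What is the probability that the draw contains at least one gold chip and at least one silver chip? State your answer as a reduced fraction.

There are C(28,4) = 20475 possible draws.
By inclusion-exclusion on the complements, draws missing all gold or all silver: C(17,4) + C(23,4) − C(12,4) = 2380 + 8855 − 495 = 10740.
So draws with at least one of each: 20475 − 10740 = 9735, probability 9735/20475 = 649/1365.

649/1365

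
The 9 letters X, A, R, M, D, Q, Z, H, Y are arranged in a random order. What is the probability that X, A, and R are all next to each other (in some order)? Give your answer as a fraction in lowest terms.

1/12

There are 9! = 362880 arrangements.
Treat the three as one block: 7! placements × 3! orders within the block = 5040·6 = 30240.
Probability = 30240/362880 = 1/12.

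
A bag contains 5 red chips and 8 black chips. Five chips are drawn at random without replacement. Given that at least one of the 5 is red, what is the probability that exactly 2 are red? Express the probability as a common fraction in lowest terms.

560/1231

Work in counts. Selections with at least one red: C(13,5) − C(8,5) = 1287 − 56 = 1231.
Of those, selections where exactly 2 are red: C(5,2)·C(8,3) = 10·56 = 560.
Conditional probability = 560/1231.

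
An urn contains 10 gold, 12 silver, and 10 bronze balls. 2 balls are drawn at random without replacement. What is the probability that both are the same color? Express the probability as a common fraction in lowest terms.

39/124

There are C(32,2) = 496 ways to draw 2 balls.
All same color: C(10,2) + C(12,2) + C(10,2) = 45 + 66 + 45 = 156.
Probability = 156/496 = 39/124.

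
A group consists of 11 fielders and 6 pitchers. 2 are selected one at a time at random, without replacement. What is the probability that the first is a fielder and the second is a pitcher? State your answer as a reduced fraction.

Multiply the conditional probabilities at each draw: 11/17 · 6/16 = 66/272 = 33/136.

33/136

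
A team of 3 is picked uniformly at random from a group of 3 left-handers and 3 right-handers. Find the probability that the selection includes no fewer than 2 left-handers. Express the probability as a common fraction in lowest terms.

1/2

There are C(6,3) = 20 ways to choose the 3.
Favorable selections (no fewer than 2 left-handers): C(3,2)·C(3,1) + C(3,3)·C(3,0) = 9 + 1 = 10.
Probability = 10/20 = 1/2.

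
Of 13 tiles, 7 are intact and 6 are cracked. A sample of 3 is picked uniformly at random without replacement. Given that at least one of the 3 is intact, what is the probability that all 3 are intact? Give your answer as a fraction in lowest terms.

5/38

Work in counts. Selections with at least one intact: C(13,3) − C(6,3) = 286 − 20 = 266.
Of those, selections where all 3 are intact: C(7,3) = 35.
Conditional probability = 35/266 = 5/38.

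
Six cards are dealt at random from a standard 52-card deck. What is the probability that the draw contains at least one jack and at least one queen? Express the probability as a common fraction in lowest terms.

718637/5089630

There are C(52,6) = 20358520 possible draws.
By inclusion-exclusion on the complements, draws missing all jacks or all queens: C(48,6) + C(48,6) − C(44,6) = 12271512 + 12271512 − 7059052 = 17483972.
So draws with at least one of each: 20358520 − 17483972 = 2874548, probability 2874548/20358520 = 718637/5089630.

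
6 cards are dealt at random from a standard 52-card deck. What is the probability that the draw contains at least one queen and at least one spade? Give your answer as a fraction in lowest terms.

6772177/20358520

There are C(52,6) = 20358520 possible draws.
By inclusion-exclusion on the complements, draws missing all queens or all spades: C(48,6) + C(39,6) − C(36,6) = 12271512 + 3262623 − 1947792 = 13586343.
So draws with at least one of each: 20358520 − 13586343 = 6772177, probability 6772177/20358520.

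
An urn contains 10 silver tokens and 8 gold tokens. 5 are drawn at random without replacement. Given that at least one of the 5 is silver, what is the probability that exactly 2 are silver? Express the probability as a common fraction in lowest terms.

45/152

Work in counts. Selections with at least one silver: C(18,5) − C(8,5) = 8568 − 56 = 8512.
Of those, selections where exactly 2 are silver: C(10,2)·C(8,3) = 45·56 = 2520.
Conditional probability = 2520/8512 = 45/152.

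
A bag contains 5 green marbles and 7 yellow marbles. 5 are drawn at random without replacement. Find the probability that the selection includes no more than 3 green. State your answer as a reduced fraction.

Total selections: C(12,5) = 792.
Count the complement (more than 3 green): C(5,4)·C(7,1) + C(5,5)·C(7,0) = 35 + 1 = 36.
Probability = 1 − 36/792 = 756/792 = 21/22.

21/22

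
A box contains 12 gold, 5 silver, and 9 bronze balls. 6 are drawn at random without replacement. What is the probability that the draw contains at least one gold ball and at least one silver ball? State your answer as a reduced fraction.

24721/32890

There are C(26,6) = 230230 possible draws.
By inclusion-exclusion on the complements, draws missing all gold or all silver: C(14,6) + C(21,6) − C(9,6) = 3003 + 54264 − 84 = 57183.
So draws with at least one of each: 230230 − 57183 = 173047, probability 173047/230230 = 24721/32890.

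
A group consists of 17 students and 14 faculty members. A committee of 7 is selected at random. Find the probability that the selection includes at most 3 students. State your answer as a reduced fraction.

15499/40455

Total selections: C(31,7) = 2629575.
Favorable selections (at most 3 students): C(17,0)·C(14,7) + C(17,1)·C(14,6) + C(17,2)·C(14,5) + C(17,3)·C(14,4) = 3432 + 51051 + 272272 + 680680 = 1007435.
Probability = 1007435/2629575 = 15499/40455.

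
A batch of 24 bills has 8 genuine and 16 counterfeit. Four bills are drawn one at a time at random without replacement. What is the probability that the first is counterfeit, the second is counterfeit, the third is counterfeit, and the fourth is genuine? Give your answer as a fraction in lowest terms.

Multiply the conditional probabilities at each draw: 16/24 · 15/23 · 14/22 · 8/21 = 26880/255024 = 80/759.

80/759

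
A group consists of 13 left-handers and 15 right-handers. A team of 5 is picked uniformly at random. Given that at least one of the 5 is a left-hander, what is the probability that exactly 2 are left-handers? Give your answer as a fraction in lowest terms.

Work in counts. Selections with at least one left-hander: C(28,5) − C(15,5) = 98280 − 3003 = 95277.
Of those, selections where exactly 2 are left-handers: C(13,2)·C(15,3) = 78·455 = 35490.
Conditional probability = 35490/95277 = 130/349.

130/349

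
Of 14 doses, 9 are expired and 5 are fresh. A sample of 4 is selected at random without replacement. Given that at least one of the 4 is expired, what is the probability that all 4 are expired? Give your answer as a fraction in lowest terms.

Work in counts. Selections with at least one expired: C(14,4) − C(5,4) = 1001 − 5 = 996.
Of those, selections where all 4 are expired: C(9,4) = 126.
Conditional probability = 126/996 = 21/166.

21/166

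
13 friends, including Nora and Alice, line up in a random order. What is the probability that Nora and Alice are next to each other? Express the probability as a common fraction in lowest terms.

There are 13! = 6227020800 arrangements.
Treat Nora and Alice as a block: 12! arrangements of the blocks × 2 orders within the block = 2·479001600 = 958003200.
Probability = 958003200/6227020800 = 2/13.

2/13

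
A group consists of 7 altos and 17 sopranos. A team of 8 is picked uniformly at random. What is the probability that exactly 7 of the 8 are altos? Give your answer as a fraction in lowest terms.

There are C(24,8) = 735471 ways to choose 8 from 24.
Selections with exactly 7 altos: choose 7 of the 7 altos and 1 of the 17 sopranos, C(7,7)·C(17,1) = 1·17 = 17.
Probability = 17/735471 = 1/43263.

1/43263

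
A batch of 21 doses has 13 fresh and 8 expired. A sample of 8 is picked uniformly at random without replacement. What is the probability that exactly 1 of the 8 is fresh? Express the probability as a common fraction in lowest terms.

52/101745

Total number of selections: C(21,8) = 203490.
Selections with exactly 1 fresh: choose 1 of the 13 fresh and 7 of the 8 expired, C(13,1)·C(8,7) = 13·8 = 104.
Probability = 104/203490 = 52/101745.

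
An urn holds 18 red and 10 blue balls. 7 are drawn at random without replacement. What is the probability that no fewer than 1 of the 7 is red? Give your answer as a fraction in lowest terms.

9866/9867

Total selections: C(28,7) = 1184040.
The complement is all 7 are blue: C(10,7) = 120.
Probability = 1 − 120/1184040 = 1183920/1184040 = 9866/9867.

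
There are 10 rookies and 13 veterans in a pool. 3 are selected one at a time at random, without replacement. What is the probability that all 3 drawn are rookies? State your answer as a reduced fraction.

Multiply the conditional probabilities at each draw: 10/23 · 9/22 · 8/21 = 720/10626 = 120/1771.

120/1771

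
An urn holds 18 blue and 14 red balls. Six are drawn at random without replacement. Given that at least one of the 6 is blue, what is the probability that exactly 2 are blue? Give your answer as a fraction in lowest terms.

Work in counts. Selections with at least one blue: C(32,6) − C(14,6) = 906192 − 3003 = 903189.
Of those, selections where exactly 2 are blue: C(18,2)·C(14,4) = 153·1001 = 153153.
Conditional probability = 153153/903189 = 7293/43009.

7293/43009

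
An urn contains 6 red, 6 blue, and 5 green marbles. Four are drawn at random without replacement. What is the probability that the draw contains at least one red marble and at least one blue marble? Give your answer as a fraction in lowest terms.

345/476

There are C(17,4) = 2380 possible draws.
By inclusion-exclusion on the complements, draws missing all red or all blue: C(11,4) + C(11,4) − C(5,4) = 330 + 330 − 5 = 655.
So draws with at least one of each: 2380 − 655 = 1725, probability 1725/2380 = 345/476.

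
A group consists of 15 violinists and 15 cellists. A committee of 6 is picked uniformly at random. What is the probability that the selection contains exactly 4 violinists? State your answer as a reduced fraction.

The sample space is all 6-subsets of the 30: C(30,6) = 593775.
Selections with exactly 4 violinists: choose 4 of the 15 violinists and 2 of the 15 cellists, C(15,4)·C(15,2) = 1365·105 = 143325.
Probability = 143325/593775 = 7/29.

7/29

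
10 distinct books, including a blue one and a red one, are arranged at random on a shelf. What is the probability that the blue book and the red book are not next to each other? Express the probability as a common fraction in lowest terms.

There are 10! = 3628800 arrangements.
Arrangements with the blue book and the red book adjacent: 2·9! = 725760.
So not adjacent: 3628800 − 725760 = 2903040, probability 2903040/3628800 = 4/5.

4/5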